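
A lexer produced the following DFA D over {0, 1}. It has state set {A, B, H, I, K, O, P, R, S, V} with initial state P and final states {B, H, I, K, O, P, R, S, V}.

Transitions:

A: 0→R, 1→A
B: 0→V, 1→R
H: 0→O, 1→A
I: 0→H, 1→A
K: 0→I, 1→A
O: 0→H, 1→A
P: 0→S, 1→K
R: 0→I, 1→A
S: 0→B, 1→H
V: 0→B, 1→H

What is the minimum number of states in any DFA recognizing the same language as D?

3

Start with accepting vs non-accepting: {B,H,I,K,O,P,R,S,V} | {A}.
Refine {B,H,I,K,O,P,R,S,V} on symbol 1: members go to different blocks, giving {H,I,K,O,R} and {B,P,S,V}.
No further refinement is possible. Final partition (3 blocks): {H,I,K,O,R} | {A} | {B,P,S,V}.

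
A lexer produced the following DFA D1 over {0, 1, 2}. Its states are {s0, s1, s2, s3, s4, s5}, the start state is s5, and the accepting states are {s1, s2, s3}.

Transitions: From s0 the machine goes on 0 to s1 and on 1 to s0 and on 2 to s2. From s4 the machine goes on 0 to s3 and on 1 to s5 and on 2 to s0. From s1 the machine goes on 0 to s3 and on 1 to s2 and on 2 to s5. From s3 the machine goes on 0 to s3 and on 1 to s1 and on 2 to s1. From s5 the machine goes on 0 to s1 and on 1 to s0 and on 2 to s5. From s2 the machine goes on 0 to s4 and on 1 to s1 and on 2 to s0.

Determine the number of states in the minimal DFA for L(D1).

All states are reachable from the start state.
Start with accepting vs non-accepting: {s1,s2,s3} | {s0,s4,s5}.
Split {s1,s2,s3} by δ(·,0) → {s1,s3} and {s2}.
Refine {s1,s3} on symbol 1: members go to different blocks, giving {s1} and {s3}.
Split {s0,s4,s5} by δ(·,0) → {s0,s5} and {s4}.
On input 2, block {s0,s5} splits into {s0} and {s5}.
Stable partition: {s1} | {s0} | {s2} | {s3} | {s4} | {s5} — 6 equivalence classes.

6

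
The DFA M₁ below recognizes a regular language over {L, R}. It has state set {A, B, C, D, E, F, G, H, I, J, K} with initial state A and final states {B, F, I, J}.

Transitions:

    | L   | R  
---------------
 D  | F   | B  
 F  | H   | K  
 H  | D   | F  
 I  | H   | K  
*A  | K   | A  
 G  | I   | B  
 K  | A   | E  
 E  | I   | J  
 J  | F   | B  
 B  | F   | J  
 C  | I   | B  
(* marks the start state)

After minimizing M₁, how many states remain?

6

States {C,G} cannot be reached from the start state, so discard them.
P0 = {B,F,I,J} | {A,D,E,H,K}.
On input L, block {B,F,I,J} splits into {B,J} and {F,I}.
On input L, block {A,D,E,H,K} splits into {A,H,K} and {D,E}.
Refine {A,H,K} on symbol L: members go to different blocks, giving {A,K} and {H}.
On input R, block {A,K} splits into {A} and {K}.
The partition is now stable with 6 blocks: {B,J} | {A} | {F,I} | {D,E} | {H} | {K}.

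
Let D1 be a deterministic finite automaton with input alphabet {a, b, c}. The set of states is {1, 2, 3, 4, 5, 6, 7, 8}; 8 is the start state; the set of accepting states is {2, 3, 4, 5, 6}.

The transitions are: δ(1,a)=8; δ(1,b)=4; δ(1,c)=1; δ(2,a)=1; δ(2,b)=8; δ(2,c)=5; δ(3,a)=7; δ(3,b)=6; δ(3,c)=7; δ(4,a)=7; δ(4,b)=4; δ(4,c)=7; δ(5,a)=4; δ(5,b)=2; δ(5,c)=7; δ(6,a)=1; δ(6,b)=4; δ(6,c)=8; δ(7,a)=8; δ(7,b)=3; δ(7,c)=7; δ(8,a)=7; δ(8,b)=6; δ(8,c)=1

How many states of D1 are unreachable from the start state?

No path from 8 leads to 2, 5; the other 6 states are all reachable.

2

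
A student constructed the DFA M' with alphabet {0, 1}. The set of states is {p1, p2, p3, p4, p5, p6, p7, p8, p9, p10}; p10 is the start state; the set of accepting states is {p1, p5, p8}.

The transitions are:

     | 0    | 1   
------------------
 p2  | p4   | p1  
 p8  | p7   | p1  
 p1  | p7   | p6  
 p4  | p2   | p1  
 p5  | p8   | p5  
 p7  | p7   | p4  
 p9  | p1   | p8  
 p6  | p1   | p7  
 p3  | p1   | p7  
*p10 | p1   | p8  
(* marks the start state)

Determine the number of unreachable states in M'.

Starting at p10 and following transitions, the reachable set is {p1, p2, p4, p6, p7, p8, p10}. That leaves p3, p5, p9 unreachable — 3 in total.

3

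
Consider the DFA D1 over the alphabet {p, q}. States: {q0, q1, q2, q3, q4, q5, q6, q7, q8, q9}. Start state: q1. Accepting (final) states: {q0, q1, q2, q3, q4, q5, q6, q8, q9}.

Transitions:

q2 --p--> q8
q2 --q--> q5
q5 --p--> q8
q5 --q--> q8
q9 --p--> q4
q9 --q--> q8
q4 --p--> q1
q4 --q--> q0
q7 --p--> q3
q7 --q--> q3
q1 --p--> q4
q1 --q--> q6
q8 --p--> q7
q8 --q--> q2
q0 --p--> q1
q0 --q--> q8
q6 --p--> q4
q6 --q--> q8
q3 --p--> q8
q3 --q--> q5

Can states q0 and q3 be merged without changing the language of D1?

States {q9} cannot be reached from the start state, so discard them.
P0 = {q0,q1,q2,q3,q4,q5,q6,q8} | {q7}.
Refine {q0,q1,q2,q3,q4,q5,q6,q8} on symbol p: members go to different blocks, giving {q0,q1,q2,q3,q4,q5,q6} and {q8}.
On input p, block {q0,q1,q2,q3,q4,q5,q6} splits into {q0,q1,q4,q6} and {q2,q3,q5}.
On input q, block {q0,q1,q4,q6} splits into {q0,q6} and {q1,q4}.
Refine {q2,q3,q5} on symbol q: members go to different blocks, giving {q2,q3} and {q5}.
No further refinement is possible. Final partition (6 blocks): {q0,q6} | {q7} | {q8} | {q2,q3} | {q1,q4} | {q5}.
q0 and q3 end up in different blocks, so they are distinguishable. For instance, the string 'pp' is accepted from only q0.

No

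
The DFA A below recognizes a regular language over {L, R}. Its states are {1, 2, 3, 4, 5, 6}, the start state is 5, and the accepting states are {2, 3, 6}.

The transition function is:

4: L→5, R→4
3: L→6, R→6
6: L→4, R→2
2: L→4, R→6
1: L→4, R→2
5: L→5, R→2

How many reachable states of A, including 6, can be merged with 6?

2

States {1,3} cannot be reached from the start state, so discard them.
Start with accepting vs non-accepting: {2,6} | {4,5}.
Refine {4,5} on symbol R: members go to different blocks, giving {4} and {5}.
Stable partition: {2,6} | {4} | {5} — 3 equivalence classes.
The equivalence class containing 6 is {2,6}, of size 2.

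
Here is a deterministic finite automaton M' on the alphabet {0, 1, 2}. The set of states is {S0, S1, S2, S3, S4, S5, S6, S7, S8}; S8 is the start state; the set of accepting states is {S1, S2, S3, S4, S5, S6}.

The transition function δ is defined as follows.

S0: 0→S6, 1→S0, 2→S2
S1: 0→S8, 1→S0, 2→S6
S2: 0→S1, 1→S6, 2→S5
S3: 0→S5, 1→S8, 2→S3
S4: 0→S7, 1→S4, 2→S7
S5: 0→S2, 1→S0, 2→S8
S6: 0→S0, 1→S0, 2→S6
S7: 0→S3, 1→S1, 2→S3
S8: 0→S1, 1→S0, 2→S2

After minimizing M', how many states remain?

Reachable states from the start: {S0,S1,S2,S5,S6,S8}. Unreachable: {S3,S4,S7} — drop them.
Initial partition by acceptance: {S1,S2,S5,S6} | {S0,S8}.
On input 0, block {S1,S2,S5,S6} splits into {S1,S6} and {S2,S5}.
On input 0, block {S2,S5} splits into {S2} and {S5}.
Stable partition: {S1,S6} | {S0,S8} | {S2} | {S5} — 4 equivalence classes.

4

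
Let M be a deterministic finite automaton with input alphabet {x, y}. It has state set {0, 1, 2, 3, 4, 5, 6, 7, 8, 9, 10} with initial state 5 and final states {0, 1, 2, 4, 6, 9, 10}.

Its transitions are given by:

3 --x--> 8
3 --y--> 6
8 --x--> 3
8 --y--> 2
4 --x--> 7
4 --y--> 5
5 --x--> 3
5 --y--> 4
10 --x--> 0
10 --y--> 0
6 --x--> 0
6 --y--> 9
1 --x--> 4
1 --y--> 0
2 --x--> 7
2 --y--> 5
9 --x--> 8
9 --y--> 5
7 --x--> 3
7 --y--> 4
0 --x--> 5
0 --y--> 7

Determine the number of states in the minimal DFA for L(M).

4

First remove the unreachable states {1,10}; 9 states remain.
Start with accepting vs non-accepting: {0,2,4,6,9} | {3,5,7,8}.
On input x, block {0,2,4,6,9} splits into {0,2,4,9} and {6}.
Refine {3,5,7,8} on symbol y: members go to different blocks, giving {5,7,8} and {3}.
Stable partition: {0,2,4,9} | {5,7,8} | {6} | {3} — 4 equivalence classes.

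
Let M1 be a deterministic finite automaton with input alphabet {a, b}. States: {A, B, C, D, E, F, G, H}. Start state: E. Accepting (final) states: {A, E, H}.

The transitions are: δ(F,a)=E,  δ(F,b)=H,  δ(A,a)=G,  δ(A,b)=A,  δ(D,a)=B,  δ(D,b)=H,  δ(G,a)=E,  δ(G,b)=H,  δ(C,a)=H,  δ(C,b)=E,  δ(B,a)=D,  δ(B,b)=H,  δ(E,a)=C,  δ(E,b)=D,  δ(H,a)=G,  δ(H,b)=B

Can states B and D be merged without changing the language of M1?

Yes

First remove the unreachable states {A,F}; 6 states remain.
P0 = {E,H} | {B,C,D,G}.
Refine {B,C,D,G} on symbol a: members go to different blocks, giving {B,D} and {C,G}.
No further refinement is possible. Final partition (3 blocks): {E,H} | {B,D} | {C,G}.
B and D lie in the same block of the stable partition, so they are equivalent — no string distinguishes them.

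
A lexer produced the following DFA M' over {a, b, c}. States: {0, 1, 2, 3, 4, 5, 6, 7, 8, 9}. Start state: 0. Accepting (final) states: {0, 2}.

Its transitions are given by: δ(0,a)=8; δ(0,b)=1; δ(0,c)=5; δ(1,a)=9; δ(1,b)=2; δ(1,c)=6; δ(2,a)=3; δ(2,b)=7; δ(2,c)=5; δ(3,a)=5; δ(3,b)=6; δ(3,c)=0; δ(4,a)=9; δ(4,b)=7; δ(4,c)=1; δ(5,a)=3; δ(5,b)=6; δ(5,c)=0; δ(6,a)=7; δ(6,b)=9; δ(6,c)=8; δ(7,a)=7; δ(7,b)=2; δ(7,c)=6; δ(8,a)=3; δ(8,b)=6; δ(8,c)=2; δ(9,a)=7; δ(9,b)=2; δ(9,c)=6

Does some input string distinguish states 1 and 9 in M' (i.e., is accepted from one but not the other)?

No

Reachable states from the start: {0,1,2,3,5,6,7,8,9}. Unreachable: {4} — drop them.
Initial partition by acceptance: {0,2} | {1,3,5,6,7,8,9}.
Refine {1,3,5,6,7,8,9} on symbol b: members go to different blocks, giving {3,5,6,8} and {1,7,9}.
On input a, block {3,5,6,8} splits into {3,5,8} and {6}.
No further refinement is possible. Final partition (4 blocks): {0,2} | {3,5,8} | {1,7,9} | {6}.
1 and 9 lie in the same block of the stable partition, so they are equivalent — no string distinguishes them.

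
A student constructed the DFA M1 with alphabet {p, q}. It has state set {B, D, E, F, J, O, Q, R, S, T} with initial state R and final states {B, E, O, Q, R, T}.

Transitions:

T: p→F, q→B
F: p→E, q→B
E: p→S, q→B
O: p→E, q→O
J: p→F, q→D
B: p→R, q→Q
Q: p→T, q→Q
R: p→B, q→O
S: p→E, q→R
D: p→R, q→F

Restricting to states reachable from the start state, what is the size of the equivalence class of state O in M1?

2

States {D,J} cannot be reached from the start state, so discard them.
Start with accepting vs non-accepting: {B,E,O,Q,R,T} | {F,S}.
Split {B,E,O,Q,R,T} by δ(·,p) → {B,O,Q,R} and {E,T}.
Refine {B,O,Q,R} on symbol p: members go to different blocks, giving {O,Q} and {B,R}.
Stable partition: {O,Q} | {F,S} | {E,T} | {B,R} — 4 equivalence classes.
State O belongs to the block {O,Q}, which has 2 states.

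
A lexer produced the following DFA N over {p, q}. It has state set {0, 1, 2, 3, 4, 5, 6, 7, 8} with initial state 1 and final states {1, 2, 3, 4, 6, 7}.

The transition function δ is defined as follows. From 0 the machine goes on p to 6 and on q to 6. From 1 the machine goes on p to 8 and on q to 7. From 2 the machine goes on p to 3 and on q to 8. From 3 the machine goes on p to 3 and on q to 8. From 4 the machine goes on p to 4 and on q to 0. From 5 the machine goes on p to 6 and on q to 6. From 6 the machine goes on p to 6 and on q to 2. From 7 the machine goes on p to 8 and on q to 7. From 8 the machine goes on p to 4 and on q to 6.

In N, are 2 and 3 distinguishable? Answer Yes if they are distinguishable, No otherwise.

Reachable states from the start: {0,1,2,3,4,6,7,8}. Unreachable: {5} — drop them.
P0 = {1,2,3,4,6,7} | {0,8}.
Split {1,2,3,4,6,7} by δ(·,p) → {2,3,4,6} and {1,7}.
On input q, block {2,3,4,6} splits into {2,3,4} and {6}.
Split {0,8} by δ(·,p) → {0} and {8}.
Split {2,3,4} by δ(·,q) → {2,3} and {4}.
No further refinement is possible. Final partition (6 blocks): {2,3} | {0} | {1,7} | {6} | {8} | {4}.
2 and 3 lie in the same block of the stable partition, so they are equivalent — no string distinguishes them.

No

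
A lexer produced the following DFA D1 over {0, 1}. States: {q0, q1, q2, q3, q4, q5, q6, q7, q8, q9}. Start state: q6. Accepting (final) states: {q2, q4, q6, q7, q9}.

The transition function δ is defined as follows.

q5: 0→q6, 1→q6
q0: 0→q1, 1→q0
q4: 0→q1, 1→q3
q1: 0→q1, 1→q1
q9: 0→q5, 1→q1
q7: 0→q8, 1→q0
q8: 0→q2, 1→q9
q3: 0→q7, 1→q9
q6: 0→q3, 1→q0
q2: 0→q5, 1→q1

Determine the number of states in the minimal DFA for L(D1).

Reachable states from the start: {q0,q1,q2,q3,q5,q6,q7,q8,q9}. Unreachable: {q4} — drop them.
P0 = {q2,q6,q7,q9} | {q0,q1,q3,q5,q8}.
Refine {q0,q1,q3,q5,q8} on symbol 0: members go to different blocks, giving {q3,q5,q8} and {q0,q1}.
Stable partition: {q2,q6,q7,q9} | {q3,q5,q8} | {q0,q1} — 3 equivalence classes.

3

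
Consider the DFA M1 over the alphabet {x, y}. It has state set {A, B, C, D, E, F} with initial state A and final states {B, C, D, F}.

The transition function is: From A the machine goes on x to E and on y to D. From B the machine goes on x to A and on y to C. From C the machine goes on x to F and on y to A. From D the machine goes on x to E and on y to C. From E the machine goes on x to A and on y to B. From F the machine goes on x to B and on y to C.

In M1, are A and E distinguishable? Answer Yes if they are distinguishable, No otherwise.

No

All states are reachable from the start state.
P0 = {B,C,D,F} | {A,E}.
On input x, block {B,C,D,F} splits into {B,D} and {C,F}.
Split {C,F} by δ(·,x) → {C} and {F}.
No further refinement is possible. Final partition (4 blocks): {B,D} | {A,E} | {C} | {F}.
A and E lie in the same block of the stable partition, so they are equivalent — no string distinguishes them.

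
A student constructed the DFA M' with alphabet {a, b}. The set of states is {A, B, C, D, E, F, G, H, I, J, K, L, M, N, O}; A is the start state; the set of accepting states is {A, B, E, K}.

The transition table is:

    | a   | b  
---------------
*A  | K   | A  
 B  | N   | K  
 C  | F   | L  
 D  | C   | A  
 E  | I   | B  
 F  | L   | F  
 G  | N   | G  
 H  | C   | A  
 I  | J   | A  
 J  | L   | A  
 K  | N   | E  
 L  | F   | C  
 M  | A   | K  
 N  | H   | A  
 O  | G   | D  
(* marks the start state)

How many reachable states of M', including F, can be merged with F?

3

States {D,G,M,O} cannot be reached from the start state, so discard them.
Start with accepting vs non-accepting: {A,B,E,K} | {C,F,H,I,J,L,N}.
Refine {A,B,E,K} on symbol a: members go to different blocks, giving {B,E,K} and {A}.
On input b, block {C,F,H,I,J,L,N} splits into {H,I,J,N} and {C,F,L}.
Split {H,I,J,N} by δ(·,a) → {H,J} and {I,N}.
No further refinement is possible. Final partition (5 blocks): {B,E,K} | {H,J} | {A} | {C,F,L} | {I,N}.
The equivalence class containing F is {C,F,L}, of size 3.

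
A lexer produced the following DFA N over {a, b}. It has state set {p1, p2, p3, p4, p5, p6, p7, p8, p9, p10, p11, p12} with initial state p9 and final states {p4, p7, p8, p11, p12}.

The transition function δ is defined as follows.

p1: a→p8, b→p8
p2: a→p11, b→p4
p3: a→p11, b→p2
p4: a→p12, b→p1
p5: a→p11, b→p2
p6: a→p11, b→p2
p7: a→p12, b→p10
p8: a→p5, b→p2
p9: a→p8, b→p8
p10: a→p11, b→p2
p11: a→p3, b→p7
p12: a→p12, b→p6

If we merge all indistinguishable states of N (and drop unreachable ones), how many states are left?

Every state is reachable, so we keep all 12.
Start with accepting vs non-accepting: {p4,p7,p8,p11,p12} | {p1,p2,p3,p5,p6,p9,p10}.
On input a, block {p4,p7,p8,p11,p12} splits into {p4,p7,p12} and {p8,p11}.
Refine {p1,p2,p3,p5,p6,p9,p10} on symbol b: members go to different blocks, giving {p3,p5,p6,p10} and {p1,p9} and {p2}.
On input b, block {p4,p7,p12} splits into {p7,p12} and {p4}.
On input b, block {p8,p11} splits into {p8} and {p11}.
No further refinement is possible. Final partition (7 blocks): {p7,p12} | {p3,p5,p6,p10} | {p8} | {p1,p9} | {p2} | {p4} | {p11}.

7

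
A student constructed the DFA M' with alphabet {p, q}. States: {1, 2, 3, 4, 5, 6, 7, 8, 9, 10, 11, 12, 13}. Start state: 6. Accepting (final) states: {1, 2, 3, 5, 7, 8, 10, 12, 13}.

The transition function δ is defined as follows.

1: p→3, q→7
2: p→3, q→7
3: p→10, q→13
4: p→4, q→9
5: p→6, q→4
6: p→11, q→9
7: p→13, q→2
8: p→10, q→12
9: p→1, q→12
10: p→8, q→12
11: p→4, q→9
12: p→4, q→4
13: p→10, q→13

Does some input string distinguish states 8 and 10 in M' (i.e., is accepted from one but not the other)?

First remove the unreachable states {5}; 12 states remain.
Start with accepting vs non-accepting: {1,2,3,7,8,10,12,13} | {4,6,9,11}.
On input p, block {1,2,3,7,8,10,12,13} splits into {1,2,3,7,8,10,13} and {12}.
Split {1,2,3,7,8,10,13} by δ(·,q) → {1,2,3,7,13} and {8,10}.
On input p, block {1,2,3,7,13} splits into {1,2,7} and {3,13}.
On input p, block {4,6,9,11} splits into {4,6,11} and {9}.
Stable partition: {1,2,7} | {4,6,11} | {12} | {8,10} | {3,13} | {9} — 6 equivalence classes.
8 and 10 lie in the same block of the stable partition, so they are equivalent — no string distinguishes them.

No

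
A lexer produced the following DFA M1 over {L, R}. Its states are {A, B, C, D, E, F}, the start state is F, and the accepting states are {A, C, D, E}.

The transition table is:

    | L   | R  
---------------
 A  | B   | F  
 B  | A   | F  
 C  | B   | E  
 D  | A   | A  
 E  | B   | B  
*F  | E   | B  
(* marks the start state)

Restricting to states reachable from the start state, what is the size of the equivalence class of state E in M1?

2

States {C,D} cannot be reached from the start state, so discard them.
P0 = {A,E} | {B,F}.
No further refinement is possible. Final partition (2 blocks): {A,E} | {B,F}.
State E belongs to the block {A,E}, which has 2 states.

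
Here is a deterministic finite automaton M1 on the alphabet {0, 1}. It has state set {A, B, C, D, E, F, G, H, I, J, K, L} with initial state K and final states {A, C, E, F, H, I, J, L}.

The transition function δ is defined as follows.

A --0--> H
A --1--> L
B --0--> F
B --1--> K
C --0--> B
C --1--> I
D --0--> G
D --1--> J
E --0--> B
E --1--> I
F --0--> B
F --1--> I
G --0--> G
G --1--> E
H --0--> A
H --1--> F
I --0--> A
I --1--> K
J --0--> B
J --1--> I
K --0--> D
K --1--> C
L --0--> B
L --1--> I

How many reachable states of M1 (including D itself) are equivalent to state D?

Every state is reachable, so we keep all 12.
Start with accepting vs non-accepting: {A,C,E,F,H,I,J,L} | {B,D,G,K}.
Split {A,C,E,F,H,I,J,L} by δ(·,0) → {C,E,F,J,L} and {A,H,I}.
Refine {B,D,G,K} on symbol 0: members go to different blocks, giving {D,G,K} and {B}.
Split {A,H,I} by δ(·,1) → {A,H} and {I}.
Stable partition: {C,E,F,J,L} | {D,G,K} | {A,H} | {B} | {I} — 5 equivalence classes.
State D belongs to the block {D,G,K}, which has 3 states.

3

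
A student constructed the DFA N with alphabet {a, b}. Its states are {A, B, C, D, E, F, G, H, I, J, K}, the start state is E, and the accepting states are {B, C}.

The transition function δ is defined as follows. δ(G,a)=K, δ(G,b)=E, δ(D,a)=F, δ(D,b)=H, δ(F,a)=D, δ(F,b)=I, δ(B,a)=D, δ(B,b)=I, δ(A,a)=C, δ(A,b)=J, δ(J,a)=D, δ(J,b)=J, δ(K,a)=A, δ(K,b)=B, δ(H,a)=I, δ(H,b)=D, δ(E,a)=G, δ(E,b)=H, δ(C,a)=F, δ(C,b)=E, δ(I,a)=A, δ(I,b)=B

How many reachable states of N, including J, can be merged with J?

1

All states are reachable from the start state.
Start with accepting vs non-accepting: {B,C} | {A,D,E,F,G,H,I,J,K}.
Split {A,D,E,F,G,H,I,J,K} by δ(·,a) → {D,E,F,G,H,I,J,K} and {A}.
Refine {D,E,F,G,H,I,J,K} on symbol a: members go to different blocks, giving {D,E,F,G,H,J} and {I,K}.
Refine {B,C} on symbol b: members go to different blocks, giving {B} and {C}.
On input a, block {D,E,F,G,H,J} splits into {D,E,F,J} and {G,H}.
On input a, block {D,E,F,J} splits into {D,F,J} and {E}.
Refine {D,F,J} on symbol b: members go to different blocks, giving {D} and {F} and {J}.
On input b, block {G,H} splits into {G} and {H}.
No further refinement is possible. Final partition (10 blocks): {B} | {D} | {A} | {I,K} | {C} | {G} | {E} | {F} | {J} | {H}.
The equivalence class containing J is {J}, of size 1.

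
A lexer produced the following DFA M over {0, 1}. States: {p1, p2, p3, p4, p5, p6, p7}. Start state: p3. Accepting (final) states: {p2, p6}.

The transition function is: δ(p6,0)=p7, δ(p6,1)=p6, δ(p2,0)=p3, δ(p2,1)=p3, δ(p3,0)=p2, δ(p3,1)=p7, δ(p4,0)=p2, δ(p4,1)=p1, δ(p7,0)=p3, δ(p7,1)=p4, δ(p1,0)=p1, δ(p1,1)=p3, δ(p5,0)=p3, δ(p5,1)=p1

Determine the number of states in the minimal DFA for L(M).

5

Reachable states from the start: {p1,p2,p3,p4,p7}. Unreachable: {p5,p6} — drop them.
P0 = {p2} | {p1,p3,p4,p7}.
On input 0, block {p1,p3,p4,p7} splits into {p1,p7} and {p3,p4}.
On input 0, block {p1,p7} splits into {p1} and {p7}.
Refine {p3,p4} on symbol 1: members go to different blocks, giving {p3} and {p4}.
Stable partition: {p2} | {p1} | {p3} | {p7} | {p4} — 5 equivalence classes.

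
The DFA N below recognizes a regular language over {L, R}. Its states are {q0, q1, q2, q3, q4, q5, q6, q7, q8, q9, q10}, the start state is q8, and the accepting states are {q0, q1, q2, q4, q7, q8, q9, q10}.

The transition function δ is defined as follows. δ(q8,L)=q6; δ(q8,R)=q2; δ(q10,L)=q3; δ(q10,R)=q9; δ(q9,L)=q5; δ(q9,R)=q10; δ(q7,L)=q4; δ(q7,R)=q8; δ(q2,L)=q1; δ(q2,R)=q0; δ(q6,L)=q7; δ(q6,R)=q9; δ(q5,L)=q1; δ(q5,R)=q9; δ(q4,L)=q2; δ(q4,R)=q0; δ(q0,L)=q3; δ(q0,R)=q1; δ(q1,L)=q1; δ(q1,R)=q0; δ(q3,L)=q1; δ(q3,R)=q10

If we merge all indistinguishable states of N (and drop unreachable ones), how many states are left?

All states are reachable from the start state.
Start with accepting vs non-accepting: {q0,q1,q2,q4,q7,q8,q9,q10} | {q3,q5,q6}.
On input L, block {q0,q1,q2,q4,q7,q8,q9,q10} splits into {q0,q8,q9,q10} and {q1,q2,q4,q7}.
Refine {q0,q8,q9,q10} on symbol R: members go to different blocks, giving {q0,q8} and {q9,q10}.
No further refinement is possible. Final partition (4 blocks): {q0,q8} | {q3,q5,q6} | {q1,q2,q4,q7} | {q9,q10}.

4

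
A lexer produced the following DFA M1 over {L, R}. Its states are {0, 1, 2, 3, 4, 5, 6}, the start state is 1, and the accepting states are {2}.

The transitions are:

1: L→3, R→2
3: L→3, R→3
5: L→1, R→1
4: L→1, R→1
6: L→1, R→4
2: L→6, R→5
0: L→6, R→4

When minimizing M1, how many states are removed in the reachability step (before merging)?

BFS from 1 reaches {1, 2, 3, 4, 5, 6}; the 1 state(s) 0 are never visited.

1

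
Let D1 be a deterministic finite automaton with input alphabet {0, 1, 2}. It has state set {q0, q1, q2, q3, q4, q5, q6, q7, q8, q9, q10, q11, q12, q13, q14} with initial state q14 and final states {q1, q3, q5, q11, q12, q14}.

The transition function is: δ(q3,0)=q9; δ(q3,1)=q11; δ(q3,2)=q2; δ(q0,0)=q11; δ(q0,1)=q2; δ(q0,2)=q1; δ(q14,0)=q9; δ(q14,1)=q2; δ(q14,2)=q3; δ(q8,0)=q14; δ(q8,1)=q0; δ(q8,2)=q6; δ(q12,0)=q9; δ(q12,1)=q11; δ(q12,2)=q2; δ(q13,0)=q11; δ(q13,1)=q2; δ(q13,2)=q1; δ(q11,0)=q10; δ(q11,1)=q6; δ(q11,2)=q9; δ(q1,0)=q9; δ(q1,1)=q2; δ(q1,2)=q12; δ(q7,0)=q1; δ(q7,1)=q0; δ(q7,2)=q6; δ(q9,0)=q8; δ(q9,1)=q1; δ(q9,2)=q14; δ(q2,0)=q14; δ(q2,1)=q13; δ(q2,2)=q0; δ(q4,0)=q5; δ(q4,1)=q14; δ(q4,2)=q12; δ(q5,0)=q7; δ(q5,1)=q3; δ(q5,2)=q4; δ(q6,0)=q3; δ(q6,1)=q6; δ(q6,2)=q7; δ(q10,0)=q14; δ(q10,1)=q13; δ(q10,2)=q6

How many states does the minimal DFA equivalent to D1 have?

Reachable states from the start: {q0,q1,q2,q3,q6,q7,q8,q9,q10,q11,q12,q13,q14}. Unreachable: {q4,q5} — drop them.
Initial partition by acceptance: {q1,q3,q11,q12,q14} | {q0,q2,q6,q7,q8,q9,q10,q13}.
Refine {q1,q3,q11,q12,q14} on symbol 1: members go to different blocks, giving {q1,q11,q14} and {q3,q12}.
Split {q1,q11,q14} by δ(·,2) → {q1,q14} and {q11}.
Refine {q0,q2,q6,q7,q8,q9,q10,q13} on symbol 0: members go to different blocks, giving {q2,q7,q8,q10} and {q0,q13} and {q6} and {q9}.
Refine {q2,q7,q8,q10} on symbol 2: members go to different blocks, giving {q7,q8,q10} and {q2}.
Stable partition: {q1,q14} | {q7,q8,q10} | {q3,q12} | {q11} | {q0,q13} | {q6} | {q9} | {q2} — 8 equivalence classes.

8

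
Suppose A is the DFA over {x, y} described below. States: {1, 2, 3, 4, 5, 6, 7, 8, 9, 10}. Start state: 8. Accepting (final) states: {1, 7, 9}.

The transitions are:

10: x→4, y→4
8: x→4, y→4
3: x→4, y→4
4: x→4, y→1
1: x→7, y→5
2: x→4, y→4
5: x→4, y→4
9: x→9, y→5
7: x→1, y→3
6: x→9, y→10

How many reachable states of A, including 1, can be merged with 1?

2

Reachable states from the start: {1,3,4,5,7,8}. Unreachable: {2,6,9,10} — drop them.
Start with accepting vs non-accepting: {1,7} | {3,4,5,8}.
On input y, block {3,4,5,8} splits into {3,5,8} and {4}.
Stable partition: {1,7} | {3,5,8} | {4} — 3 equivalence classes.
The equivalence class containing 1 is {1,7}, of size 2.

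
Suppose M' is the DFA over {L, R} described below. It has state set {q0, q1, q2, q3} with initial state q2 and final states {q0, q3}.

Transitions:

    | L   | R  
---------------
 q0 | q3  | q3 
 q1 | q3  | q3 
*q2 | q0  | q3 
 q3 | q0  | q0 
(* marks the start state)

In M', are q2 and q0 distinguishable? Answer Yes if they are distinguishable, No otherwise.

States {q1} cannot be reached from the start state, so discard them.
Initial partition by acceptance: {q0,q3} | {q2}.
Stable partition: {q0,q3} | {q2} — 2 equivalence classes.
q2 and q0 end up in different blocks, so they are distinguishable. For instance, the string 'ε' is accepted from only q0.

Yes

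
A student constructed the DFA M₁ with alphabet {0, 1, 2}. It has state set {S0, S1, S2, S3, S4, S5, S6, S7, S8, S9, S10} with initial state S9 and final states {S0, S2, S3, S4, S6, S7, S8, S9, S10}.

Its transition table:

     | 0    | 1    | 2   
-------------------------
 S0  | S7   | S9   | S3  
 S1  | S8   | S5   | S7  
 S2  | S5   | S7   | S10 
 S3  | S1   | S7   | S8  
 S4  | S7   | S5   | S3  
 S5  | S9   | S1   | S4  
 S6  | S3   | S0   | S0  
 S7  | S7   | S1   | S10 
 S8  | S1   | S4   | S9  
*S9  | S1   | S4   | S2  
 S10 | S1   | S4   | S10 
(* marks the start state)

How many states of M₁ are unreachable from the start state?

2

Starting at S9 and following transitions, the reachable set is {S1, S2, S3, S4, S5, S7, S8, S9, S10}. That leaves S0, S6 unreachable — 2 in total.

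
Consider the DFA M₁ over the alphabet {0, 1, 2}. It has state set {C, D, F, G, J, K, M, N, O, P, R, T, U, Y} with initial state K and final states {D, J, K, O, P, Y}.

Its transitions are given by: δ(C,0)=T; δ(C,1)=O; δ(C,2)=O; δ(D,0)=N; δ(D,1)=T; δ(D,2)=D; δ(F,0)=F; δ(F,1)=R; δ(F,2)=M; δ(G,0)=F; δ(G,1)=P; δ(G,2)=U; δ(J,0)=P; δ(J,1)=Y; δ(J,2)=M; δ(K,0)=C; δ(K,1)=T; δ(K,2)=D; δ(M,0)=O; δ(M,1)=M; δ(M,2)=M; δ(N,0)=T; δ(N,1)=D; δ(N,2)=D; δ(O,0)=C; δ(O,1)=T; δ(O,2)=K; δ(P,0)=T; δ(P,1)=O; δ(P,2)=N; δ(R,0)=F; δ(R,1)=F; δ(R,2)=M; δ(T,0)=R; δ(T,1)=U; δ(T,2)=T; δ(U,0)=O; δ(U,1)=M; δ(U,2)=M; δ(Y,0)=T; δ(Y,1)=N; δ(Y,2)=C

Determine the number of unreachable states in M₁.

BFS from K reaches {C, D, F, K, M, N, O, R, T, U}; the 4 state(s) G, J, P, Y are never visited.

4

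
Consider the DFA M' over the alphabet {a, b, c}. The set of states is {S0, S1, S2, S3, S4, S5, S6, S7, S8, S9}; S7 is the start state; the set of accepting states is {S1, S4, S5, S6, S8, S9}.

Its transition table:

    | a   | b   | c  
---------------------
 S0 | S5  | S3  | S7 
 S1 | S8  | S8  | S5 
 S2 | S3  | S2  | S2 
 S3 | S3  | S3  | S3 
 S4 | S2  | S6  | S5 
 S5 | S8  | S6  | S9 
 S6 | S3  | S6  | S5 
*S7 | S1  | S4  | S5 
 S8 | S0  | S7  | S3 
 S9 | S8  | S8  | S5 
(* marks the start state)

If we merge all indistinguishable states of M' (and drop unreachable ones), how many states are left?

Every state is reachable, so we keep all 10.
Start with accepting vs non-accepting: {S1,S4,S5,S6,S8,S9} | {S0,S2,S3,S7}.
Split {S1,S4,S5,S6,S8,S9} by δ(·,a) → {S1,S5,S9} and {S4,S6,S8}.
Split {S0,S2,S3,S7} by δ(·,a) → {S0,S7} and {S2,S3}.
Refine {S0,S7} on symbol b: members go to different blocks, giving {S0} and {S7}.
Split {S4,S6,S8} by δ(·,a) → {S4,S6} and {S8}.
Split {S1,S5,S9} by δ(·,b) → {S1,S9} and {S5}.
No further refinement is possible. Final partition (7 blocks): {S1,S9} | {S0} | {S4,S6} | {S2,S3} | {S7} | {S8} | {S5}.

7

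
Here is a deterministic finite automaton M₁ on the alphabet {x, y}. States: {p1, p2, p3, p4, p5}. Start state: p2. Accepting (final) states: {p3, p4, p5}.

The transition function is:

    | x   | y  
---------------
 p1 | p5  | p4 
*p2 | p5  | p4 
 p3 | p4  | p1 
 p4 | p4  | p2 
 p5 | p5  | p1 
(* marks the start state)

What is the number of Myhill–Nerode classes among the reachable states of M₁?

2

States {p3} cannot be reached from the start state, so discard them.
P0 = {p4,p5} | {p1,p2}.
Stable partition: {p4,p5} | {p1,p2} — 2 equivalence classes.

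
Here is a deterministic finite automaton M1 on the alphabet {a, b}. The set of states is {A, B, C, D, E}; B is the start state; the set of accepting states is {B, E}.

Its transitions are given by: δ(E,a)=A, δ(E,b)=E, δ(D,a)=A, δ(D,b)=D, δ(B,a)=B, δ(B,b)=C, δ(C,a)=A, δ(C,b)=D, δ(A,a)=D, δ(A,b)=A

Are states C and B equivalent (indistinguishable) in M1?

First remove the unreachable states {E}; 4 states remain.
Initial partition by acceptance: {B} | {A,C,D}.
No further refinement is possible. Final partition (2 blocks): {B} | {A,C,D}.
C and B end up in different blocks, so they are distinguishable. For instance, the string 'ε' is accepted from only B.

No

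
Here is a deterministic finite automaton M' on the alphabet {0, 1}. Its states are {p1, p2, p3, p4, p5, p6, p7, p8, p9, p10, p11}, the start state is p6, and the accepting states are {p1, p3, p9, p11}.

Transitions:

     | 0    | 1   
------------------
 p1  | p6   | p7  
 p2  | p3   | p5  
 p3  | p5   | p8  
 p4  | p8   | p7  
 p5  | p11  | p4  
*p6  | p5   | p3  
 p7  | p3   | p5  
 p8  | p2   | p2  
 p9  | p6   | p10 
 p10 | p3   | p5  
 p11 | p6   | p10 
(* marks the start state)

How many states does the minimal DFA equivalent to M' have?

7

Reachable states from the start: {p2,p3,p4,p5,p6,p7,p8,p10,p11}. Unreachable: {p1,p9} — drop them.
Initial partition by acceptance: {p3,p11} | {p2,p4,p5,p6,p7,p8,p10}.
Split {p2,p4,p5,p6,p7,p8,p10} by δ(·,0) → {p2,p5,p7,p10} and {p4,p6,p8}.
Split {p3,p11} by δ(·,0) → {p3} and {p11}.
Split {p2,p5,p7,p10} by δ(·,0) → {p2,p7,p10} and {p5}.
Refine {p4,p6,p8} on symbol 0: members go to different blocks, giving {p4} and {p6} and {p8}.
Stable partition: {p3} | {p2,p7,p10} | {p4} | {p11} | {p5} | {p6} | {p8} — 7 equivalence classes.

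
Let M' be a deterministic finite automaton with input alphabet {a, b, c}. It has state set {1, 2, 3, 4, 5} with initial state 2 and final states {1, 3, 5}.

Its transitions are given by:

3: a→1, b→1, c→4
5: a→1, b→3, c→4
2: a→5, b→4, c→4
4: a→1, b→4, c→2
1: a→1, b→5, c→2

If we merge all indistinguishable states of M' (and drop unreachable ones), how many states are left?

2

All states are reachable from the start state.
P0 = {1,3,5} | {2,4}.
The partition is now stable with 2 blocks: {1,3,5} | {2,4}.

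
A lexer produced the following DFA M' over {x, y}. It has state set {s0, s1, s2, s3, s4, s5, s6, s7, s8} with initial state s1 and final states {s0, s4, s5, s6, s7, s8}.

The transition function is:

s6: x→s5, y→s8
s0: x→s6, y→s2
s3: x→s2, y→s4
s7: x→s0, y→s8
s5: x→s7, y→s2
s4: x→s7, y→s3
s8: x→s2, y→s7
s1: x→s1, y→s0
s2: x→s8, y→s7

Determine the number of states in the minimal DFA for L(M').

First remove the unreachable states {s3,s4}; 7 states remain.
Start with accepting vs non-accepting: {s0,s5,s6,s7,s8} | {s1,s2}.
Refine {s0,s5,s6,s7,s8} on symbol x: members go to different blocks, giving {s0,s5,s6,s7} and {s8}.
Refine {s0,s5,s6,s7} on symbol y: members go to different blocks, giving {s0,s5} and {s6,s7}.
Refine {s1,s2} on symbol x: members go to different blocks, giving {s1} and {s2}.
No further refinement is possible. Final partition (5 blocks): {s0,s5} | {s1} | {s8} | {s6,s7} | {s2}.

5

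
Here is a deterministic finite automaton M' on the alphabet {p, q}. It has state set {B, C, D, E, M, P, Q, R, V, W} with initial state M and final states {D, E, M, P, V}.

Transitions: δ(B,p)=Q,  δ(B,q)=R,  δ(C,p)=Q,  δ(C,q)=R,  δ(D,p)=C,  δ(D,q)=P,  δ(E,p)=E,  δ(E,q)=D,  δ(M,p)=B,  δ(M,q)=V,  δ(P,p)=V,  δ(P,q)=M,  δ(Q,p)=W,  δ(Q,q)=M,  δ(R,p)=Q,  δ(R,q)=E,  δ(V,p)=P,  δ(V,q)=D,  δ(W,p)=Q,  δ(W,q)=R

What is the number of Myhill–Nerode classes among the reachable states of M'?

5

Start with accepting vs non-accepting: {D,E,M,P,V} | {B,C,Q,R,W}.
On input p, block {D,E,M,P,V} splits into {E,P,V} and {D,M}.
Split {B,C,Q,R,W} by δ(·,q) → {B,C,W} and {Q} and {R}.
The partition is now stable with 5 blocks: {E,P,V} | {B,C,W} | {D,M} | {Q} | {R}.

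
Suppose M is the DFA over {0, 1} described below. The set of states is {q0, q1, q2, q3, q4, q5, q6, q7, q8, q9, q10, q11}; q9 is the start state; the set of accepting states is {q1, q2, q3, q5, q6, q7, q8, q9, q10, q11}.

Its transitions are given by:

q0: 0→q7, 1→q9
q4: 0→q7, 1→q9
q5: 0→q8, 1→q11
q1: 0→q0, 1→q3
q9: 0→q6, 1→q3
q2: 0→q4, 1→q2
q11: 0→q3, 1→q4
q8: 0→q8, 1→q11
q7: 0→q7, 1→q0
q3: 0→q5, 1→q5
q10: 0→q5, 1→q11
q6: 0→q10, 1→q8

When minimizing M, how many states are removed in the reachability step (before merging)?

BFS from q9 reaches {q0, q3, q4, q5, q6, q7, q8, q9, q10, q11}; the 2 state(s) q1, q2 are never visited.

2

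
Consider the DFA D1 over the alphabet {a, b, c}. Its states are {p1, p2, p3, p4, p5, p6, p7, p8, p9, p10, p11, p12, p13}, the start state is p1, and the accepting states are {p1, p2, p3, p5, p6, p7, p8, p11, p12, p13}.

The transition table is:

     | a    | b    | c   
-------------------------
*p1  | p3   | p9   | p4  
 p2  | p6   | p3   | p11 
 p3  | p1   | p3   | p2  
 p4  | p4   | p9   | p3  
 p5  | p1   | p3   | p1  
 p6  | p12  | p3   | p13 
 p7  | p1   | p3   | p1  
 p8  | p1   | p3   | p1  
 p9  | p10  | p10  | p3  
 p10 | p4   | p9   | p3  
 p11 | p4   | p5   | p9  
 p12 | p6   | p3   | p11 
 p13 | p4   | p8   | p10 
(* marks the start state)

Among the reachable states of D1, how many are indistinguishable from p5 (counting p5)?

Reachable states from the start: {p1,p2,p3,p4,p5,p6,p8,p9,p10,p11,p12,p13}. Unreachable: {p7} — drop them.
Initial partition by acceptance: {p1,p2,p3,p5,p6,p8,p11,p12,p13} | {p4,p9,p10}.
Split {p1,p2,p3,p5,p6,p8,p11,p12,p13} by δ(·,a) → {p1,p2,p3,p5,p6,p8,p12} and {p11,p13}.
Split {p1,p2,p3,p5,p6,p8,p12} by δ(·,b) → {p2,p3,p5,p6,p8,p12} and {p1}.
On input a, block {p2,p3,p5,p6,p8,p12} splits into {p2,p6,p12} and {p3,p5,p8}.
Split {p3,p5,p8} by δ(·,c) → {p5,p8} and {p3}.
No further refinement is possible. Final partition (6 blocks): {p2,p6,p12} | {p4,p9,p10} | {p11,p13} | {p1} | {p5,p8} | {p3}.
State p5 belongs to the block {p5,p8}, which has 2 states.

2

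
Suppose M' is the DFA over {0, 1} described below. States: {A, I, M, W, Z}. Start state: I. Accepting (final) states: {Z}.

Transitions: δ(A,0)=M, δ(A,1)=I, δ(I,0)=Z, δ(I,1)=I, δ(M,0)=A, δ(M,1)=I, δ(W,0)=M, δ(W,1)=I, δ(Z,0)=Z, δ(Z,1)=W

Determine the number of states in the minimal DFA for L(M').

3

P0 = {Z} | {A,I,M,W}.
On input 0, block {A,I,M,W} splits into {A,M,W} and {I}.
No further refinement is possible. Final partition (3 blocks): {Z} | {A,M,W} | {I}.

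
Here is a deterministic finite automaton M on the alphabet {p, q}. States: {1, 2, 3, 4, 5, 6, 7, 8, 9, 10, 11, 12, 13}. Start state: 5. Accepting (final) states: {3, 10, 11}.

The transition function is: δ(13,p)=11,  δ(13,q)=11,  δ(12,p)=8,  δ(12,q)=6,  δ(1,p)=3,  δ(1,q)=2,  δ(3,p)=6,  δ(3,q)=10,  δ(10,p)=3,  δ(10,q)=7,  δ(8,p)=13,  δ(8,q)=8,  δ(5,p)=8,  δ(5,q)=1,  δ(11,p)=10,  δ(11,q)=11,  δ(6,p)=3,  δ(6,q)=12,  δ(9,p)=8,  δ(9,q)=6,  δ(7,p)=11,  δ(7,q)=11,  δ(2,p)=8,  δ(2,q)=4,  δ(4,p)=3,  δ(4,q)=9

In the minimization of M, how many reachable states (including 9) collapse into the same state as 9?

All states are reachable from the start state.
P0 = {3,10,11} | {1,2,4,5,6,7,8,9,12,13}.
On input p, block {3,10,11} splits into {10,11} and {3}.
On input p, block {10,11} splits into {10} and {11}.
Refine {1,2,4,5,6,7,8,9,12,13} on symbol p: members go to different blocks, giving {2,5,8,9,12} and {1,4,6} and {7,13}.
Refine {2,5,8,9,12} on symbol p: members go to different blocks, giving {2,5,9,12} and {8}.
Stable partition: {10} | {2,5,9,12} | {3} | {11} | {1,4,6} | {7,13} | {8} — 7 equivalence classes.
The equivalence class containing 9 is {2,5,9,12}, of size 4.

4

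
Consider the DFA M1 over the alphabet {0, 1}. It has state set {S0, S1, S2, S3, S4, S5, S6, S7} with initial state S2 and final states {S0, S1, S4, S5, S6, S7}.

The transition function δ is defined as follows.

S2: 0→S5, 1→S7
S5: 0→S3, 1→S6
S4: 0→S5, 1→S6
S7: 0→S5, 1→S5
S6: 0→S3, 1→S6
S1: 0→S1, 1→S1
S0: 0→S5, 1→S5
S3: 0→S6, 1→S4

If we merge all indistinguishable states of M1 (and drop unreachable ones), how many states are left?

Reachable states from the start: {S2,S3,S4,S5,S6,S7}. Unreachable: {S0,S1} — drop them.
P0 = {S4,S5,S6,S7} | {S2,S3}.
Refine {S4,S5,S6,S7} on symbol 0: members go to different blocks, giving {S4,S7} and {S5,S6}.
Stable partition: {S4,S7} | {S2,S3} | {S5,S6} — 3 equivalence classes.

3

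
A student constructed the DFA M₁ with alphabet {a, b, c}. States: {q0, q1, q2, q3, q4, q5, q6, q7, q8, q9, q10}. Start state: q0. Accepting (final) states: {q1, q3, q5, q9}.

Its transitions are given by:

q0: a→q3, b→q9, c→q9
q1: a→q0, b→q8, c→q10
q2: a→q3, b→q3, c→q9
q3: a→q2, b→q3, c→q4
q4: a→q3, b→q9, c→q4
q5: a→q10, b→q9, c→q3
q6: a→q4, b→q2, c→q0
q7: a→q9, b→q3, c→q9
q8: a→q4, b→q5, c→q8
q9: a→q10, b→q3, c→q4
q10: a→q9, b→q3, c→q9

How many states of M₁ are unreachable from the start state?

5

No path from q0 leads to q1, q5, q6, q7, q8; the other 6 states are all reachable.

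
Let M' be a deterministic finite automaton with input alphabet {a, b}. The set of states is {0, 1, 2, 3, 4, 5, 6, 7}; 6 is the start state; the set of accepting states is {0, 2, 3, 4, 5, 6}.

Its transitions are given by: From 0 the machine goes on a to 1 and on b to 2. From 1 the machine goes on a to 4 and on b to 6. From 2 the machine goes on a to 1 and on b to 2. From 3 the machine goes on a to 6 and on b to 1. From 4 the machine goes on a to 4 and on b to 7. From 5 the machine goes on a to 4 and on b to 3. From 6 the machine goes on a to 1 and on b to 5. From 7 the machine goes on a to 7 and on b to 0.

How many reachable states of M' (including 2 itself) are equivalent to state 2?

2

Every state is reachable, so we keep all 8.
Initial partition by acceptance: {0,2,3,4,5,6} | {1,7}.
Split {0,2,3,4,5,6} by δ(·,a) → {0,2,6} and {3,4,5}.
Split {0,2,6} by δ(·,b) → {0,2} and {6}.
Split {1,7} by δ(·,a) → {1} and {7}.
Refine {3,4,5} on symbol a: members go to different blocks, giving {4,5} and {3}.
On input b, block {4,5} splits into {4} and {5}.
No further refinement is possible. Final partition (7 blocks): {0,2} | {1} | {4} | {6} | {7} | {3} | {5}.
State 2 belongs to the block {0,2}, which has 2 states.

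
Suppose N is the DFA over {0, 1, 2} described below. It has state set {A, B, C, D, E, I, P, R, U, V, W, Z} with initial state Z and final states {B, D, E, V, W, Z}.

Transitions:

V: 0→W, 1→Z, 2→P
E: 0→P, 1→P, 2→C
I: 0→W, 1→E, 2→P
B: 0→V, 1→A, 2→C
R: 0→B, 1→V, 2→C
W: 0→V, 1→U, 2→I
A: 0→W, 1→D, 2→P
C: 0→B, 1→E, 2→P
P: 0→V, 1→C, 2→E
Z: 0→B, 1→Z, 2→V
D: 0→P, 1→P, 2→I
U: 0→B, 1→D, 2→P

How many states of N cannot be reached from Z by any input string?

1

Starting at Z and following transitions, the reachable set is {A, B, C, D, E, I, P, U, V, W, Z}. That leaves R unreachable — 1 in total.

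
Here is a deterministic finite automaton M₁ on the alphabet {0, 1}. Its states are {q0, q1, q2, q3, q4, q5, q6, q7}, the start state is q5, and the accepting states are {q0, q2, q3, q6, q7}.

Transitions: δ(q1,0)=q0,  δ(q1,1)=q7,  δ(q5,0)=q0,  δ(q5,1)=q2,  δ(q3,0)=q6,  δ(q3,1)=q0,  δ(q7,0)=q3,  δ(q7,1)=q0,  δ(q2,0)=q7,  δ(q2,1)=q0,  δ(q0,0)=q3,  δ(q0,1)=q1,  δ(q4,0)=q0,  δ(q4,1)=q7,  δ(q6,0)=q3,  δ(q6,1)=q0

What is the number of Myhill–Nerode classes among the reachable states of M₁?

3

First remove the unreachable states {q4}; 7 states remain.
P0 = {q0,q2,q3,q6,q7} | {q1,q5}.
Split {q0,q2,q3,q6,q7} by δ(·,1) → {q2,q3,q6,q7} and {q0}.
No further refinement is possible. Final partition (3 blocks): {q2,q3,q6,q7} | {q1,q5} | {q0}.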